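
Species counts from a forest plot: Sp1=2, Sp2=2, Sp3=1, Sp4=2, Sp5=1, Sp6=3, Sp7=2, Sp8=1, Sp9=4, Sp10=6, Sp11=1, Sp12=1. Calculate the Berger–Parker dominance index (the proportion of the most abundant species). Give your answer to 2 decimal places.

0.23

Total N = 2+2+1+2+1+3+2+1+4+6+1+1 = 26, so the proportions are 0.0769, 0.0769, 0.0385, 0.0769, 0.0385, 0.1154, 0.0769, 0.0385, 0.1538, 0.2308, 0.0385, 0.0385 (working shown to 4 dp, full precision carried).
The largest proportion is 0.2308, i.e. d = 0.23 to 2 decimal places.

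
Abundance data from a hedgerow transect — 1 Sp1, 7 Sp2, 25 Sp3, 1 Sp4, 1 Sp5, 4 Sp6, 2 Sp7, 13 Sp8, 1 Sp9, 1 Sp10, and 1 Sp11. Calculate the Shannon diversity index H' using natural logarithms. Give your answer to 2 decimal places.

1.69

Total N = 1+7+25+1+1+4+2+13+1+1+1 = 57, so the proportions are 0.0175, 0.1228, 0.4386, 0.0175, 0.0175, 0.0702, 0.0351, 0.2281, 0.0175, 0.0175, 0.0175 (working shown to 4 dp, full precision carried).
Each pᵢ ln pᵢ term: 0.0175×(-4.0431)=-0.0709, 0.1228×(-2.0971)=-0.2575, 0.4386×(-0.8242)=-0.3615, 0.0175×(-4.0431)=-0.0709, 0.0175×(-4.0431)=-0.0709, 0.0702×(-2.6568)=-0.1864, 0.0351×(-3.3499)=-0.1175, 0.2281×(-1.4781)=-0.3371, 0.0175×(-4.0431)=-0.0709, 0.0175×(-4.0431)=-0.0709, 0.0175×(-4.0431)=-0.0709.
Sum = -1.6857, so H' = 1.69.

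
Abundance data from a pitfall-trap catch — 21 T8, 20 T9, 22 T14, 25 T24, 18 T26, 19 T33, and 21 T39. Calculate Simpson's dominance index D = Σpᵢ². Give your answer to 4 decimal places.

Total N = 21+20+22+25+18+19+21 = 146, so the proportions are 0.143836, 0.136986, 0.150685, 0.171233, 0.123288, 0.130137, 0.143836 (working shown to 6 dp, full precision carried).
D = 0.143836² + 0.136986² + 0.150685² + 0.171233² + 0.123288² + 0.130137² + 0.143836² = 0.020689 + 0.018765 + 0.022706 + 0.029321 + 0.015200 + 0.016936 + 0.020689 = 0.144305.
To 4 decimal places, D = 0.1443.

0.1443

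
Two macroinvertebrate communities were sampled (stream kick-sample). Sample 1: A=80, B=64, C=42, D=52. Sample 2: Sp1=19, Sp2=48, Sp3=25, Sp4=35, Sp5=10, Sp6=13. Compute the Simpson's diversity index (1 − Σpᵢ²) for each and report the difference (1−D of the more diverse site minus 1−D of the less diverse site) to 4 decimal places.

Sample 1: N=238, proportions 0.336134, 0.268908, 0.176471, 0.218487, giving 1−D = 0.735824 (working shown to 6 dp, full precision carried).
Sample 2: N=150, proportions 0.126667, 0.32, 0.166667, 0.233333, 0.066667, 0.086667, giving 1−D = 0.787378.
Difference = |0.735824 − 0.787378| = 0.051554, i.e. 0.0516 to 4 decimal places.

0.0516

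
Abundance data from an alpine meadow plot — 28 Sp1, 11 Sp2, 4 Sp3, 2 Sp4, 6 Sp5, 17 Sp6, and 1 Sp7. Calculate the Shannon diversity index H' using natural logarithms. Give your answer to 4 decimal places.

1.5453

Total N = 28+11+4+2+6+17+1 = 69, so the proportions are 0.405797, 0.15942, 0.057971, 0.028986, 0.086957, 0.246377, 0.014493 (working shown to 6 dp, full precision carried).
Each pᵢ ln pᵢ term: 0.405797×(-0.901902)=-0.365989, 0.15942×(-1.836211)=-0.292729, 0.057971×(-2.847812)=-0.165091, 0.028986×(-3.540959)=-0.102637, 0.086957×(-2.442347)=-0.212378, 0.246377×(-1.400893)=-0.345148, 0.014493×(-4.234107)=-0.061364.
Sum = -1.545335, so H' = 1.5453.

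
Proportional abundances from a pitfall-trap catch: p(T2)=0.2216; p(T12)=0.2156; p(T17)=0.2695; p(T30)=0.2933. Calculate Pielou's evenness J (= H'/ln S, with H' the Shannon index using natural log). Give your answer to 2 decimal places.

H' = −Σ pᵢ ln pᵢ = −((-0.3339) + (-0.3308) + (-0.3534) + (-0.3597)) = 1.3778 (working shown to 4 dp, full precision carried).
With S = 4 species, ln S = 1.3863, so J = 1.3778/1.3863 = 0.9939, i.e. 0.99 to 2 decimal places.

0.99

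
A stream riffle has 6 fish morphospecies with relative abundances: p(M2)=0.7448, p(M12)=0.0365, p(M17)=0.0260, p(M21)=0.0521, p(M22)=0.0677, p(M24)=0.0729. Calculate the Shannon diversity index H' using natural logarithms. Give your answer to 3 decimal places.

Each pᵢ ln pᵢ term (working shown to 5 dp, full precision carried): 0.7448×(-0.29464)=-0.21945, 0.0365×(-3.31044)=-0.12083, 0.026×(-3.64966)=-0.09489, 0.0521×(-2.95459)=-0.15393, 0.0677×(-2.69267)=-0.18229, 0.0729×(-2.61867)=-0.19090.
Sum = -0.96230, so H' = 0.962.

0.962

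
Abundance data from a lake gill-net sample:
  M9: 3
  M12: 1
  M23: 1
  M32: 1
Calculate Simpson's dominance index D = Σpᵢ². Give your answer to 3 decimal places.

0.333

Total N = 3+1+1+1 = 6, so the proportions are 0.5, 0.16667, 0.16667, 0.16667 (working shown to 5 dp, full precision carried).
D = 0.5² + 0.16667² + 0.16667² + 0.16667² = 0.25000 + 0.02778 + 0.02778 + 0.02778 = 0.33333.
To 3 decimal places, D = 0.333.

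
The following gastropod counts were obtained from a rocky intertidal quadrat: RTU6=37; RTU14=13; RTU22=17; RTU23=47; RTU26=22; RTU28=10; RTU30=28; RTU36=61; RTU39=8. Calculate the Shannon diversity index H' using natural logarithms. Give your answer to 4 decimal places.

2.0042

Total N = 37+13+17+47+22+10+28+61+8 = 243, so the proportions are 0.152263, 0.053498, 0.069959, 0.193416, 0.090535, 0.041152, 0.115226, 0.251029, 0.032922 (working shown to 6 dp, full precision carried).
Each pᵢ ln pᵢ term: 0.152263×(-1.882144)=-0.286582, 0.053498×(-2.928112)=-0.156648, 0.069959×(-2.659848)=-0.186080, 0.193416×(-1.642914)=-0.317765, 0.090535×(-2.402019)=-0.217467, 0.041152×(-3.190476)=-0.131295, 0.115226×(-2.160857)=-0.248988, 0.251029×(-1.382188)=-0.346969, 0.032922×(-3.413620)=-0.112383.
Sum = -2.004176, so H' = 2.0042.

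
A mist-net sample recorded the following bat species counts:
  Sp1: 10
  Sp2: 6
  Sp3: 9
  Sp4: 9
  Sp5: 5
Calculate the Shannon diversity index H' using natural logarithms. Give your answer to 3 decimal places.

Total N = 10+6+9+9+5 = 39, so the proportions are 0.25641, 0.15385, 0.23077, 0.23077, 0.12821 (working shown to 5 dp, full precision carried).
Each pᵢ ln pᵢ term: 0.25641×(-1.36098)=-0.34897, 0.15385×(-1.87180)=-0.28797, 0.23077×(-1.46634)=-0.33839, 0.23077×(-1.46634)=-0.33839, 0.12821×(-2.05412)=-0.26335.
Sum = -1.57706, so H' = 1.577.

1.577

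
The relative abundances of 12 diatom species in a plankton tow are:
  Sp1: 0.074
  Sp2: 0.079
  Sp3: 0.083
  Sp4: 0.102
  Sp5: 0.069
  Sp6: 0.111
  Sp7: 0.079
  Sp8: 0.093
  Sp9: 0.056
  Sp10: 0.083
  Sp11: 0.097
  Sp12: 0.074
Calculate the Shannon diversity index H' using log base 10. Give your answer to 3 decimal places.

Each pᵢ log₁₀ pᵢ term (working shown to 6 dp, full precision carried): 0.074×(-1.130768)=-0.083677, 0.079×(-1.102373)=-0.087087, 0.083×(-1.080922)=-0.089717, 0.102×(-0.991400)=-0.101123, 0.069×(-1.161151)=-0.080119, 0.111×(-0.954677)=-0.105969, 0.079×(-1.102373)=-0.087087, 0.093×(-1.031517)=-0.095931, 0.056×(-1.251812)=-0.070101, 0.083×(-1.080922)=-0.089717, 0.097×(-1.013228)=-0.098283, 0.074×(-1.130768)=-0.083677.
Sum = -1.072489, so H' = 1.072.

1.072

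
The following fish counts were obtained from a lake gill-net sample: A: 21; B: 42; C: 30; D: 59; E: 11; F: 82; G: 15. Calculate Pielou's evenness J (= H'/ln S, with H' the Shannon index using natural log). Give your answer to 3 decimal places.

0.897

Total N = 21+42+30+59+11+82+15 = 260, so the proportions are 0.08077, 0.16154, 0.11538, 0.22692, 0.04231, 0.31538, 0.05769 (working shown to 5 dp, full precision carried).
H' = −Σ pᵢ ln pᵢ = −((-0.20323) + (-0.29449) + (-0.24917) + (-0.33656) + (-0.13381) + (-0.36394) + (-0.16457)) = 1.74577.
With S = 7 species, ln S = 1.94591, so J = 1.74577/1.94591 = 0.89715, i.e. 0.897 to 3 decimal places.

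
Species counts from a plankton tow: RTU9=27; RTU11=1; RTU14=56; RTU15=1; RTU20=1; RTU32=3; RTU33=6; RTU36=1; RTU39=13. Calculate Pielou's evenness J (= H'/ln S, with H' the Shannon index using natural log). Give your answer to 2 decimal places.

0.62

Total N = 27+1+56+1+1+3+6+1+13 = 109, so the proportions are 0.2477, 0.0092, 0.5138, 0.0092, 0.0092, 0.0275, 0.055, 0.0092, 0.1193 (working shown to 4 dp, full precision carried).
H' = −Σ pᵢ ln pᵢ = −((-0.3457) + (-0.0430) + (-0.3422) + (-0.0430) + (-0.0430) + (-0.0989) + (-0.1596) + (-0.0430) + (-0.2536)) = 1.3721.
With S = 9 species, ln S = 2.1972, so J = 1.3721/2.1972 = 0.6245, i.e. 0.62 to 2 decimal places.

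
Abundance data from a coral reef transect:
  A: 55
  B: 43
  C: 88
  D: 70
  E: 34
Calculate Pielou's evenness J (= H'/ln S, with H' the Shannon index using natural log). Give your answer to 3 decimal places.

0.966

Total N = 55+43+88+70+34 = 290, so the proportions are 0.18966, 0.14828, 0.30345, 0.24138, 0.11724 (working shown to 5 dp, full precision carried).
H' = −Σ pᵢ ln pᵢ = −((-0.31531) + (-0.28301) + (-0.36188) + (-0.34309) + (-0.25131)) = 1.55460.
With S = 5 species, ln S = 1.60944, so J = 1.55460/1.60944 = 0.96593, i.e. 0.966 to 3 decimal places.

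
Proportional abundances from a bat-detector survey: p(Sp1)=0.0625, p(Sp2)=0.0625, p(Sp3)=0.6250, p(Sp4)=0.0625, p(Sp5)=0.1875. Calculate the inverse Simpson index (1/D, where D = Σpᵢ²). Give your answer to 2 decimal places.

D = 0.0625² + 0.0625² + 0.625² + 0.0625² + 0.1875² = 0.00391 + 0.00391 + 0.39062 + 0.00391 + 0.03516 = 0.43750 (working shown to 5 dp, full precision carried).
So 1/D = 2.2857, i.e. 2.29 to 2 decimal places.

2.29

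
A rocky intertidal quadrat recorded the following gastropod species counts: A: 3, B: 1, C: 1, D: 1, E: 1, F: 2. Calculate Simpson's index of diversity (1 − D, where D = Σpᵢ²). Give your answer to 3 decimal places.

Total N = 3+1+1+1+1+2 = 9, so the proportions are 0.33333, 0.11111, 0.11111, 0.11111, 0.11111, 0.22222 (working shown to 5 dp, full precision carried).
D = 0.33333² + 0.11111² + 0.11111² + 0.11111² + 0.11111² + 0.22222² = 0.11111 + 0.01235 + 0.01235 + 0.01235 + 0.01235 + 0.04938 = 0.20988.
So 1 − D = 0.79012, i.e. 0.790 to 3 decimal places.

0.790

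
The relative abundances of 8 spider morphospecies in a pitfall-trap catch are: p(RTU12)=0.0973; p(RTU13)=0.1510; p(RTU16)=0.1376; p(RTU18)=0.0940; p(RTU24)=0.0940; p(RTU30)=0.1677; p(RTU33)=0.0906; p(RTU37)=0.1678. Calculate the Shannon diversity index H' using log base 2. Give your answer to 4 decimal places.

Each pᵢ log₂ pᵢ term (working shown to 6 dp, full precision carried): 0.0973×(-3.361416)=-0.327066, 0.151×(-2.727380)=-0.411834, 0.1376×(-2.861448)=-0.393735, 0.094×(-3.411195)=-0.320652, 0.094×(-3.411195)=-0.320652, 0.1677×(-2.576045)=-0.432003, 0.0906×(-3.464345)=-0.313870, 0.1678×(-2.575185)=-0.432116.
Sum = -2.951929, so H' = 2.9519.

2.9519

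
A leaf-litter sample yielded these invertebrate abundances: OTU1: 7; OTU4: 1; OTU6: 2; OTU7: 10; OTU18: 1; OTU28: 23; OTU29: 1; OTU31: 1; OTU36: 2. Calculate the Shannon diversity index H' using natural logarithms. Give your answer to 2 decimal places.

1.55

Total N = 7+1+2+10+1+23+1+1+2 = 48, so the proportions are 0.1458, 0.0208, 0.0417, 0.2083, 0.0208, 0.4792, 0.0208, 0.0208, 0.0417 (working shown to 4 dp, full precision carried).
Each pᵢ ln pᵢ term: 0.1458×(-1.9253)=-0.2808, 0.0208×(-3.8712)=-0.0807, 0.0417×(-3.1781)=-0.1324, 0.2083×(-1.5686)=-0.3268, 0.0208×(-3.8712)=-0.0807, 0.4792×(-0.7357)=-0.3525, 0.0208×(-3.8712)=-0.0807, 0.0208×(-3.8712)=-0.0807, 0.0417×(-3.1781)=-0.1324.
Sum = -1.5475, so H' = 1.55.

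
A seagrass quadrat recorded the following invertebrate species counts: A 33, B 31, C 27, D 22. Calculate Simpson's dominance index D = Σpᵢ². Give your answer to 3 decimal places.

Total N = 33+31+27+22 = 113, so the proportions are 0.29204, 0.27434, 0.23894, 0.19469 (working shown to 5 dp, full precision carried).
D = 0.29204² + 0.27434² + 0.23894² + 0.19469² = 0.08528 + 0.07526 + 0.05709 + 0.03790 = 0.25554.
To 3 decimal places, D = 0.256.

0.256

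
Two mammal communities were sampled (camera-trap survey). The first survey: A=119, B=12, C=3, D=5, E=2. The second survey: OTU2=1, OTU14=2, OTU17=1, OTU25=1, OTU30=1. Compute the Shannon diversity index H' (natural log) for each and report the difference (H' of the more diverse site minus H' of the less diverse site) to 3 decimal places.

The first survey: N=141, proportions 0.84397, 0.08511, 0.02128, 0.03546, 0.01418, giving H' = 0.61355 (working shown to 5 dp, full precision carried).
The second survey: N=6, proportions 0.16667, 0.33333, 0.16667, 0.16667, 0.16667, giving H' = 1.56071.
Difference = |0.61355 − 1.56071| = 0.94716, i.e. 0.947 to 3 decimal places.

0.947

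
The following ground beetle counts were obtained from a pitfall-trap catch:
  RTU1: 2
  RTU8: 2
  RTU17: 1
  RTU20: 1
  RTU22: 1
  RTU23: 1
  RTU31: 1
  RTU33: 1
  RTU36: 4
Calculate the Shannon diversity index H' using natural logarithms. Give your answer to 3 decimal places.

2.045

Total N = 2+2+1+1+1+1+1+1+4 = 14, so the proportions are 0.14286, 0.14286, 0.07143, 0.07143, 0.07143, 0.07143, 0.07143, 0.07143, 0.28571 (working shown to 5 dp, full precision carried).
Each pᵢ ln pᵢ term: 0.14286×(-1.94591)=-0.27799, 0.14286×(-1.94591)=-0.27799, 0.07143×(-2.63906)=-0.18850, 0.07143×(-2.63906)=-0.18850, 0.07143×(-2.63906)=-0.18850, 0.07143×(-2.63906)=-0.18850, 0.07143×(-2.63906)=-0.18850, 0.07143×(-2.63906)=-0.18850, 0.28571×(-1.25276)=-0.35793.
Sum = -2.04493, so H' = 2.045.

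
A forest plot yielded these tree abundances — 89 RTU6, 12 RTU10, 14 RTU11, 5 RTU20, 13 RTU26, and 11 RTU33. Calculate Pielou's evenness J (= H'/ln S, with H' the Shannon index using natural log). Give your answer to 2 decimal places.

Total N = 89+12+14+5+13+11 = 144, so the proportions are 0.6181, 0.0833, 0.0972, 0.0347, 0.0903, 0.0764 (working shown to 4 dp, full precision carried).
H' = −Σ pᵢ ln pᵢ = −((-0.2974) + (-0.2071) + (-0.2266) + (-0.1167) + (-0.2171) + (-0.1965)) = 1.2613.
With S = 6 species, ln S = 1.7918, so J = 1.2613/1.7918 = 0.7040, i.e. 0.70 to 2 decimal places.

0.70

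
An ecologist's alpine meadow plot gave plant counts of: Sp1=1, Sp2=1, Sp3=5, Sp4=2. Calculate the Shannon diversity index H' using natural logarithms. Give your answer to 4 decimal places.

Total N = 1+1+5+2 = 9, so the proportions are 0.111111, 0.111111, 0.555556, 0.222222 (working shown to 6 dp, full precision carried).
Each pᵢ ln pᵢ term: 0.111111×(-2.197225)=-0.244136, 0.111111×(-2.197225)=-0.244136, 0.555556×(-0.587787)=-0.326548, 0.222222×(-1.504077)=-0.334239.
Sum = -1.149060, so H' = 1.1491.

1.1491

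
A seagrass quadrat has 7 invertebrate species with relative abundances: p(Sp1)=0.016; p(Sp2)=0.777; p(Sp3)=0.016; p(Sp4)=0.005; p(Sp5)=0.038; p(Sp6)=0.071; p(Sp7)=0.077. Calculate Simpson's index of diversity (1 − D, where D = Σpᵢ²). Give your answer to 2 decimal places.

D = 0.016² + 0.777² + 0.016² + 0.005² + 0.038² + 0.071² + 0.077² = 0.0003 + 0.6037 + 0.0003 + 0.0000 + 0.0014 + 0.0050 + 0.0059 = 0.6167 (working shown to 4 dp, full precision carried).
So 1 − D = 0.3833, i.e. 0.38 to 2 decimal places.

0.38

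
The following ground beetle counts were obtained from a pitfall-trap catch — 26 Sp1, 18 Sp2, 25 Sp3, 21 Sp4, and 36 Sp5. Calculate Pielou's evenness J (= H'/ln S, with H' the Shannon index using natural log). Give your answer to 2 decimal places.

0.98

Total N = 26+18+25+21+36 = 126, so the proportions are 0.2063, 0.1429, 0.1984, 0.1667, 0.2857 (working shown to 4 dp, full precision carried).
H' = −Σ pᵢ ln pᵢ = −((-0.3257) + (-0.2780) + (-0.3209) + (-0.2986) + (-0.3579)) = 1.5811.
With S = 5 species, ln S = 1.6094, so J = 1.5811/1.6094 = 0.9824, i.e. 0.98 to 2 decimal places.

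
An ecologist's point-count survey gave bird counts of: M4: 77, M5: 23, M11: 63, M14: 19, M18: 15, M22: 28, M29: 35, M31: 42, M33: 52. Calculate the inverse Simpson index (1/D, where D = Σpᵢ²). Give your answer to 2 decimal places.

7.17

Total N = 77+23+63+19+15+28+35+42+52 = 354, so the proportions are 0.217514, 0.064972, 0.177966, 0.053672, 0.042373, 0.079096, 0.09887, 0.118644, 0.146893 (working shown to 6 dp, full precision carried).
D = 0.217514² + 0.064972² + 0.177966² + 0.053672² + 0.042373² + 0.079096² + 0.09887² + 0.118644² + 0.146893² = 0.047312 + 0.004221 + 0.031672 + 0.002881 + 0.001795 + 0.006256 + 0.009775 + 0.014076 + 0.021577 = 0.139567.
So 1/D = 7.1650, i.e. 7.17 to 2 decimal places.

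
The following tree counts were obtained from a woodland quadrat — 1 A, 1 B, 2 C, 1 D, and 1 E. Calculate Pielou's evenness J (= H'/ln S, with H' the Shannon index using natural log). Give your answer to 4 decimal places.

Total N = 1+1+2+1+1 = 6, so the proportions are 0.166667, 0.166667, 0.333333, 0.166667, 0.166667 (working shown to 6 dp, full precision carried).
H' = −Σ pᵢ ln pᵢ = −((-0.298627) + (-0.298627) + (-0.366204) + (-0.298627) + (-0.298627)) = 1.560710.
With S = 5 species, ln S = 1.609438, so J = 1.560710/1.609438 = 0.969724, i.e. 0.9697 to 4 decimal places.

0.9697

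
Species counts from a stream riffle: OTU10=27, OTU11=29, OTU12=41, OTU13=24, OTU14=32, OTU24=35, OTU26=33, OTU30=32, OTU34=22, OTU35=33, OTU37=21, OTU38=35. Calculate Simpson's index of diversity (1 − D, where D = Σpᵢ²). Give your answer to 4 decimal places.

Total N = 27+29+41+24+32+35+33+32+22+33+21+35 = 364, so the proportions are 0.074176, 0.07967, 0.112637, 0.065934, 0.087912, 0.096154, 0.090659, 0.087912, 0.06044, 0.090659, 0.057692, 0.096154 (working shown to 6 dp, full precision carried).
D = 0.074176² + 0.07967² + 0.112637² + 0.065934² + 0.087912² + 0.096154² + 0.090659² + 0.087912² + 0.06044² + 0.090659² + 0.057692² + 0.096154² = 0.005502 + 0.006347 + 0.012687 + 0.004347 + 0.007729 + 0.009246 + 0.008219 + 0.007729 + 0.003653 + 0.008219 + 0.003328 + 0.009246 = 0.086252.
So 1 − D = 0.913748, i.e. 0.9137 to 4 decimal places.

0.9137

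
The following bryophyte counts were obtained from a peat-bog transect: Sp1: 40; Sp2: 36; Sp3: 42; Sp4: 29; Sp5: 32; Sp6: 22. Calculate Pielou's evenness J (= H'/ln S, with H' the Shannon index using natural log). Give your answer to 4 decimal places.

Total N = 40+36+42+29+32+22 = 201, so the proportions are 0.199005, 0.179104, 0.208955, 0.144279, 0.159204, 0.109453 (working shown to 6 dp, full precision carried).
H' = −Σ pᵢ ln pᵢ = −((-0.321279) + (-0.308021) + (-0.327148) + (-0.279325) + (-0.292548) + (-0.242138)) = 1.770459.
With S = 6 species, ln S = 1.791759, so J = 1.770459/1.791759 = 0.988112, i.e. 0.9881 to 4 decimal places.

0.9881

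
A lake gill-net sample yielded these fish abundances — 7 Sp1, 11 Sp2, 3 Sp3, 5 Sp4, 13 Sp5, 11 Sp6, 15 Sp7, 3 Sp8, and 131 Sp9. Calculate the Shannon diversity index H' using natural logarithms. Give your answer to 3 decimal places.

1.305

Total N = 7+11+3+5+13+11+15+3+131 = 199, so the proportions are 0.03518, 0.05528, 0.01508, 0.02513, 0.06533, 0.05528, 0.07538, 0.01508, 0.65829 (working shown to 5 dp, full precision carried).
Each pᵢ ln pᵢ term: 0.03518×(-3.34739)=-0.11775, 0.05528×(-2.89541)=-0.16005, 0.01508×(-4.19469)=-0.06324, 0.02513×(-3.68387)=-0.09256, 0.06533×(-2.72836)=-0.17823, 0.05528×(-2.89541)=-0.16005, 0.07538×(-2.58525)=-0.19487, 0.01508×(-4.19469)=-0.06324, 0.65829×(-0.41811)=-0.27524.
Sum = -1.30522, so H' = 1.305.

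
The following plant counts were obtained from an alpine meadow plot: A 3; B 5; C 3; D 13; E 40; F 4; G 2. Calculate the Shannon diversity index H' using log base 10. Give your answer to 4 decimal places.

0.5889

Total N = 3+5+3+13+40+4+2 = 70, so the proportions are 0.042857, 0.071429, 0.042857, 0.185714, 0.571429, 0.057143, 0.028571 (working shown to 6 dp, full precision carried).
Each pᵢ log₁₀ pᵢ term: 0.042857×(-1.367977)=-0.058628, 0.071429×(-1.146128)=-0.081866, 0.042857×(-1.367977)=-0.058628, 0.185714×(-0.731155)=-0.135786, 0.571429×(-0.243038)=-0.138879, 0.057143×(-1.243038)=-0.071031, 0.028571×(-1.544068)=-0.044116.
Sum = -0.588933, so H' = 0.5889.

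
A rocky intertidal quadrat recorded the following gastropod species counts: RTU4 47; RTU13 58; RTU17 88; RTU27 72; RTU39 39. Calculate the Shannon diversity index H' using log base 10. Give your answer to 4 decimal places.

Total N = 47+58+88+72+39 = 304, so the proportions are 0.154605, 0.190789, 0.289474, 0.236842, 0.128289 (working shown to 6 dp, full precision carried).
Each pᵢ log₁₀ pᵢ term: 0.154605×(-0.810776)=-0.125350, 0.190789×(-0.719446)=-0.137263, 0.289474×(-0.538391)=-0.155850, 0.236842×(-0.625541)=-0.148154, 0.128289×(-0.891809)=-0.114410.
Sum = -0.681027, so H' = 0.6810.

0.6810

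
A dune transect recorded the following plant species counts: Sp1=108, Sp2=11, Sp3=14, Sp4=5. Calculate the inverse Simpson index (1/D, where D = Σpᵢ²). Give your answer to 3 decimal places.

Total N = 108+11+14+5 = 138, so the proportions are 0.782609, 0.07971, 0.101449, 0.036232 (working shown to 6 dp, full precision carried).
D = 0.782609² + 0.07971² + 0.101449² + 0.036232² = 0.612476 + 0.006354 + 0.010292 + 0.001313 = 0.630435.
So 1/D = 1.58621, i.e. 1.586 to 3 decimal places.

1.586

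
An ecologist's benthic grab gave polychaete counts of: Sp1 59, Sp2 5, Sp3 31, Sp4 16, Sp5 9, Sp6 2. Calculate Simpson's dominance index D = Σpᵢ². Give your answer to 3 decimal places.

Total N = 59+5+31+16+9+2 = 122, so the proportions are 0.48361, 0.04098, 0.2541, 0.13115, 0.07377, 0.01639 (working shown to 5 dp, full precision carried).
D = 0.48361² + 0.04098² + 0.2541² + 0.13115² + 0.07377² + 0.01639² = 0.23388 + 0.00168 + 0.06457 + 0.01720 + 0.00544 + 0.00027 = 0.32303.
To 3 decimal places, D = 0.323.

0.323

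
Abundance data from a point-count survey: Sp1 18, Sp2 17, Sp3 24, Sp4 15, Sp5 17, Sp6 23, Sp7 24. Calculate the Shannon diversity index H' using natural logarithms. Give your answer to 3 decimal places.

1.930

Total N = 18+17+24+15+17+23+24 = 138, so the proportions are 0.13043, 0.12319, 0.17391, 0.1087, 0.12319, 0.16667, 0.17391 (working shown to 5 dp, full precision carried).
Each pᵢ ln pᵢ term: 0.13043×(-2.03688)=-0.26568, 0.12319×(-2.09404)=-0.25796, 0.17391×(-1.74920)=-0.30421, 0.1087×(-2.21920)=-0.24122, 0.12319×(-2.09404)=-0.25796, 0.16667×(-1.79176)=-0.29863, 0.17391×(-1.74920)=-0.30421.
Sum = -1.92986, so H' = 1.930.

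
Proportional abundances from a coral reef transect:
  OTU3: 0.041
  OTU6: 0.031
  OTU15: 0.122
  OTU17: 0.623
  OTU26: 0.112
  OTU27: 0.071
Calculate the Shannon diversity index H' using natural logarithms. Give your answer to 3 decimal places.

1.223

Each pᵢ ln pᵢ term (working shown to 5 dp, full precision carried): 0.041×(-3.19418)=-0.13096, 0.031×(-3.47377)=-0.10769, 0.122×(-2.10373)=-0.25666, 0.623×(-0.47321)=-0.29481, 0.112×(-2.18926)=-0.24520, 0.071×(-2.64508)=-0.18780.
Sum = -1.22311, so H' = 1.223.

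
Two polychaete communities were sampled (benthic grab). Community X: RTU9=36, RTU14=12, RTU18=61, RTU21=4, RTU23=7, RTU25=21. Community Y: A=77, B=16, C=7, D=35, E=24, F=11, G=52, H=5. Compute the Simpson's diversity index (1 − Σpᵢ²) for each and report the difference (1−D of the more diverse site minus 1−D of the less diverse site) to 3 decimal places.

Community X: N=141, proportions 0.25532, 0.08511, 0.43262, 0.02837, 0.04965, 0.14894, giving 1−D = 0.71495 (working shown to 5 dp, full precision carried).
Community Y: N=227, proportions 0.33921, 0.07048, 0.03084, 0.15419, 0.10573, 0.04846, 0.22907, 0.02203, giving 1−D = 0.78876.
Difference = |0.71495 − 0.78876| = 0.07381, i.e. 0.074 to 3 decimal places.

0.074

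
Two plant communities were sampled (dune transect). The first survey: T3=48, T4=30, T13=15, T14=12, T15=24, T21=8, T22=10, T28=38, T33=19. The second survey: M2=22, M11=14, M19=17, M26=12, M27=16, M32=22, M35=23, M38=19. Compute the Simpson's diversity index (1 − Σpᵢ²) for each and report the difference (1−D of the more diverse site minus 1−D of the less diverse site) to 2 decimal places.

0.02

The first survey: N=204, proportions 0.2353, 0.1471, 0.0735, 0.0588, 0.1176, 0.0392, 0.049, 0.1863, 0.0931, giving 1−D = 0.8530 (working shown to 4 dp, full precision carried).
The second survey: N=145, proportions 0.1517, 0.0966, 0.1172, 0.0828, 0.1103, 0.1517, 0.1586, 0.131, giving 1−D = 0.8695.
Difference = |0.8530 − 0.8695| = 0.0165, i.e. 0.02 to 2 decimal places.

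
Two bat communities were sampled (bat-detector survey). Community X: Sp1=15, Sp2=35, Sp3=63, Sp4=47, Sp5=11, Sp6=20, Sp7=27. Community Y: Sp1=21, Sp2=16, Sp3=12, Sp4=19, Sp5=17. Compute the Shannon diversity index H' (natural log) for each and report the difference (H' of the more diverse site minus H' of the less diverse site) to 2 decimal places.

0.20

Community X: N=218, proportions 0.06881, 0.16055, 0.28899, 0.2156, 0.05046, 0.09174, 0.12385, giving H' = 1.79591 (working shown to 5 dp, full precision carried).
Community Y: N=85, proportions 0.24706, 0.18824, 0.14118, 0.22353, 0.2, giving H' = 1.59295.
Difference = |1.79591 − 1.59295| = 0.20296, i.e. 0.20 to 2 decimal places.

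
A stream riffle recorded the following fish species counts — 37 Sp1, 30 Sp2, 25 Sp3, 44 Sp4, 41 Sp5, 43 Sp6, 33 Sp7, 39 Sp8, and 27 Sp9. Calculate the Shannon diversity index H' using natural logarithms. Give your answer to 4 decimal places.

Total N = 37+30+25+44+41+43+33+39+27 = 319, so the proportions are 0.115987, 0.094044, 0.07837, 0.137931, 0.128527, 0.134796, 0.103448, 0.122257, 0.084639 (working shown to 6 dp, full precision carried).
Each pᵢ ln pᵢ term: 0.115987×(-2.154273)=-0.249869, 0.094044×(-2.363994)=-0.222319, 0.07837×(-2.546315)=-0.199554, 0.137931×(-1.981001)=-0.273242, 0.128527×(-2.051619)=-0.263688, 0.134796×(-2.003991)=-0.270130, 0.103448×(-2.268684)=-0.234691, 0.122257×(-2.101629)=-0.256939, 0.084639×(-2.469354)=-0.209005.
Sum = -2.179437, so H' = 2.1794.

2.1794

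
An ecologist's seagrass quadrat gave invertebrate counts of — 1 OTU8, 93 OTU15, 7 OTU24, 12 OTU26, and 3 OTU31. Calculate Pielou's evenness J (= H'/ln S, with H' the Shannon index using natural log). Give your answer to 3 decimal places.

0.445

Total N = 1+93+7+12+3 = 116, so the proportions are 0.00862, 0.80172, 0.06034, 0.10345, 0.02586 (working shown to 5 dp, full precision carried).
H' = −Σ pᵢ ln pᵢ = −((-0.04098) + (-0.17717) + (-0.16943) + (-0.23469) + (-0.09453)) = 0.71680.
With S = 5 species, ln S = 1.60944, so J = 0.71680/1.60944 = 0.44537, i.e. 0.445 to 3 decimal places.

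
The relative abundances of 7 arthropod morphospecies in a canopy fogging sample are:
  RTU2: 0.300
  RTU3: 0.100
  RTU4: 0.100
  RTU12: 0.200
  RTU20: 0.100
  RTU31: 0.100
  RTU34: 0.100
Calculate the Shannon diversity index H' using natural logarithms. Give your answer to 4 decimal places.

Each pᵢ ln pᵢ term (working shown to 6 dp, full precision carried): 0.3×(-1.203973)=-0.361192, 0.1×(-2.302585)=-0.230259, 0.1×(-2.302585)=-0.230259, 0.2×(-1.609438)=-0.321888, 0.1×(-2.302585)=-0.230259, 0.1×(-2.302585)=-0.230259, 0.1×(-2.302585)=-0.230259.
Sum = -1.834372, so H' = 1.8344.

1.8344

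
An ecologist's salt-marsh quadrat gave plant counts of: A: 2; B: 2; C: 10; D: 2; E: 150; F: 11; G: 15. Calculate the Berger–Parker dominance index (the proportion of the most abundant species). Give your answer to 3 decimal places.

0.781

Total N = 2+2+10+2+150+11+15 = 192, so the proportions are 0.01042, 0.01042, 0.05208, 0.01042, 0.78125, 0.05729, 0.07812 (working shown to 5 dp, full precision carried).
The largest proportion is 0.78125, i.e. d = 0.781 to 3 decimal places.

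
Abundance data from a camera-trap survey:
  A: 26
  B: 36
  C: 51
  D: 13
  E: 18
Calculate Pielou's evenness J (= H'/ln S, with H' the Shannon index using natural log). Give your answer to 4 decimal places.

Total N = 26+36+51+13+18 = 144, so the proportions are 0.180556, 0.25, 0.354167, 0.090278, 0.125 (working shown to 6 dp, full precision carried).
H' = −Σ pᵢ ln pᵢ = −((-0.309060) + (-0.346574) + (-0.367621) + (-0.217106) + (-0.259930)) = 1.500290.
With S = 5 species, ln S = 1.609438, so J = 1.500290/1.609438 = 0.932183, i.e. 0.9322 to 4 decimal places.

0.9322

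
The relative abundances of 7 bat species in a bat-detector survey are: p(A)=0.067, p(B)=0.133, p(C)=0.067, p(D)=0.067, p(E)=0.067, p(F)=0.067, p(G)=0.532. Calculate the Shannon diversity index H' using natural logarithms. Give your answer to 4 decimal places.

Each pᵢ ln pᵢ term (working shown to 6 dp, full precision carried): 0.067×(-2.703063)=-0.181105, 0.133×(-2.017406)=-0.268315, 0.067×(-2.703063)=-0.181105, 0.067×(-2.703063)=-0.181105, 0.067×(-2.703063)=-0.181105, 0.067×(-2.703063)=-0.181105, 0.532×(-0.631112)=-0.335751.
Sum = -1.509592, so H' = 1.5096.

1.5096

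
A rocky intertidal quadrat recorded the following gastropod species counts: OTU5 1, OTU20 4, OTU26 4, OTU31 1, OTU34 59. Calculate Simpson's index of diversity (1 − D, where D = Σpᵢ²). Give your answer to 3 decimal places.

0.262

Total N = 1+4+4+1+59 = 69, so the proportions are 0.01449, 0.05797, 0.05797, 0.01449, 0.85507 (working shown to 5 dp, full precision carried).
D = 0.01449² + 0.05797² + 0.05797² + 0.01449² + 0.85507² = 0.00021 + 0.00336 + 0.00336 + 0.00021 + 0.73115 = 0.73829.
So 1 − D = 0.26171, i.e. 0.262 to 3 decimal places.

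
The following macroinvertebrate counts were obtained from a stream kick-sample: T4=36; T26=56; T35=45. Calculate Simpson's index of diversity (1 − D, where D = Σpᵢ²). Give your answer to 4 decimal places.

Total N = 36+56+45 = 137, so the proportions are 0.262774, 0.408759, 0.328467 (working shown to 6 dp, full precision carried).
D = 0.262774² + 0.408759² + 0.328467² = 0.069050 + 0.167084 + 0.107891 = 0.344025.
So 1 − D = 0.655975, i.e. 0.6560 to 4 decimal places.

0.6560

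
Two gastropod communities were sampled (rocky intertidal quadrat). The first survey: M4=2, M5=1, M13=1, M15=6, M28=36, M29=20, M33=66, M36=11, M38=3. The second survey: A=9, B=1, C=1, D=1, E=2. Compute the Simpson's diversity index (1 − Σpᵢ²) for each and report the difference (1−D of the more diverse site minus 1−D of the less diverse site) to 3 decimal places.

0.157

The first survey: N=146, proportions 0.0137, 0.00685, 0.00685, 0.0411, 0.24658, 0.13699, 0.45205, 0.07534, 0.02055, giving 1−D = 0.70801 (working shown to 5 dp, full precision carried).
The second survey: N=14, proportions 0.64286, 0.07143, 0.07143, 0.07143, 0.14286, giving 1−D = 0.55102.
Difference = |0.70801 − 0.55102| = 0.15699, i.e. 0.157 to 3 decimal places.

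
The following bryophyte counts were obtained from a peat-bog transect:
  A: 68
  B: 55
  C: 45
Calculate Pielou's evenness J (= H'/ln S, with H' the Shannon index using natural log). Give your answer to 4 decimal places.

Total N = 68+55+45 = 168, so the proportions are 0.404762, 0.327381, 0.267857 (working shown to 6 dp, full precision carried).
H' = −Σ pᵢ ln pᵢ = −((-0.366089) + (-0.365564) + (-0.352849)) = 1.084502.
With S = 3 species, ln S = 1.098612, so J = 1.084502/1.098612 = 0.987156, i.e. 0.9872 to 4 decimal places.

0.9872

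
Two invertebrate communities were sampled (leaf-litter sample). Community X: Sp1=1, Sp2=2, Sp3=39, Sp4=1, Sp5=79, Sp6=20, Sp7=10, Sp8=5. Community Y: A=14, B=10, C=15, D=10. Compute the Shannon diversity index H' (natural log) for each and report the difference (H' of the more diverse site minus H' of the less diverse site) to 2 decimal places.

Community X: N=157, proportions 0.0064, 0.0127, 0.2484, 0.0064, 0.5032, 0.1274, 0.0637, 0.0318, giving H' = 1.3592 (working shown to 4 dp, full precision carried).
Community Y: N=49, proportions 0.2857, 0.2041, 0.3061, 0.2041, giving H' = 1.3690.
Difference = |1.3592 − 1.3690| = 0.0098, i.e. 0.01 to 2 decimal places.

0.01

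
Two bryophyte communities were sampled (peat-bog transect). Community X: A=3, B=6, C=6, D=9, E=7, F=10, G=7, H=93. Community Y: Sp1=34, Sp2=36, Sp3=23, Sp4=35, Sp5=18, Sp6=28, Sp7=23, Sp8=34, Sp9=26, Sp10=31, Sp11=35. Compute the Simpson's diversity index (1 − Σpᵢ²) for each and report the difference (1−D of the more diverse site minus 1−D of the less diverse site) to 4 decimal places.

0.3586

Community X: N=141, proportions 0.021277, 0.042553, 0.042553, 0.06383, 0.049645, 0.070922, 0.049645, 0.659574, giving 1−D = 0.546854 (working shown to 6 dp, full precision carried).
Community Y: N=323, proportions 0.105263, 0.111455, 0.071207, 0.108359, 0.055728, 0.086687, 0.071207, 0.105263, 0.080495, 0.095975, 0.108359, giving 1−D = 0.905482.
Difference = |0.546854 − 0.905482| = 0.358628, i.e. 0.3586 to 4 decimal places.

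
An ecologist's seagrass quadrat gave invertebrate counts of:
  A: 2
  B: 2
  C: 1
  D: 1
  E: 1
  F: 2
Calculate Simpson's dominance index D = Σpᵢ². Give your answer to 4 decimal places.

Total N = 2+2+1+1+1+2 = 9, so the proportions are 0.222222, 0.222222, 0.111111, 0.111111, 0.111111, 0.222222 (working shown to 6 dp, full precision carried).
D = 0.222222² + 0.222222² + 0.111111² + 0.111111² + 0.111111² + 0.222222² = 0.049383 + 0.049383 + 0.012346 + 0.012346 + 0.012346 + 0.049383 = 0.185185.
To 4 decimal places, D = 0.1852.

0.1852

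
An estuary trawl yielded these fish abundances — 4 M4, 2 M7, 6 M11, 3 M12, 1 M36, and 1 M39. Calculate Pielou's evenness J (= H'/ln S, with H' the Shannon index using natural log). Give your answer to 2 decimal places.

Total N = 4+2+6+3+1+1 = 17, so the proportions are 0.2353, 0.1176, 0.3529, 0.1765, 0.0588, 0.0588 (working shown to 4 dp, full precision carried).
H' = −Σ pᵢ ln pᵢ = −((-0.3405) + (-0.2518) + (-0.3676) + (-0.3061) + (-0.1667) + (-0.1667)) = 1.5992.
With S = 6 species, ln S = 1.7918, so J = 1.5992/1.7918 = 0.8925, i.e. 0.89 to 2 decimal places.

0.89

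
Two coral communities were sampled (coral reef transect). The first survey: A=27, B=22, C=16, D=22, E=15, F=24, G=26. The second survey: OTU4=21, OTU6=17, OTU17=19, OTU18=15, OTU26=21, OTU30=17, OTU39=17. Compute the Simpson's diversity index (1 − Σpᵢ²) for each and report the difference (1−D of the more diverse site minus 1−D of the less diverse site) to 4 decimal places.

The first survey: N=152, proportions 0.177632, 0.144737, 0.105263, 0.144737, 0.098684, 0.157895, 0.171053, giving 1−D = 0.851541 (working shown to 6 dp, full precision carried).
The second survey: N=127, proportions 0.165354, 0.133858, 0.149606, 0.11811, 0.165354, 0.133858, 0.133858, giving 1−D = 0.855230.
Difference = |0.851541 − 0.855230| = 0.003689, i.e. 0.0037 to 4 decimal places.

0.0037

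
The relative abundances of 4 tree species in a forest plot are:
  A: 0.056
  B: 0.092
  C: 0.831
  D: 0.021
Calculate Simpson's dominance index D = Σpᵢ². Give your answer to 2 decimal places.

0.70

D = 0.056² + 0.092² + 0.831² + 0.021² = 0.0031 + 0.0085 + 0.6906 + 0.0004 = 0.7026 (working shown to 4 dp, full precision carried).
To 2 decimal places, D = 0.70.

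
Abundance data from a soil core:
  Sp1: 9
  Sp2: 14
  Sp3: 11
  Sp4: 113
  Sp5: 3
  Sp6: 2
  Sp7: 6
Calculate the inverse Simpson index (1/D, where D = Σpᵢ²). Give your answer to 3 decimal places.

Total N = 9+14+11+113+3+2+6 = 158, so the proportions are 0.056962, 0.088608, 0.06962, 0.71519, 0.018987, 0.012658, 0.037975 (working shown to 6 dp, full precision carried).
D = 0.056962² + 0.088608² + 0.06962² + 0.71519² + 0.018987² + 0.012658² + 0.037975² = 0.003245 + 0.007851 + 0.004847 + 0.511497 + 0.000361 + 0.000160 + 0.001442 = 0.529402.
So 1/D = 1.88892, i.e. 1.889 to 3 decimal places.

1.889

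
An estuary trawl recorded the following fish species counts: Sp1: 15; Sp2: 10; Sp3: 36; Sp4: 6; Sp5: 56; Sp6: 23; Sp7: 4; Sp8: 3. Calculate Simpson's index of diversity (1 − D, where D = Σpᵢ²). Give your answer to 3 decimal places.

Total N = 15+10+36+6+56+23+4+3 = 153, so the proportions are 0.09804, 0.06536, 0.23529, 0.03922, 0.36601, 0.15033, 0.02614, 0.01961 (working shown to 5 dp, full precision carried).
D = 0.09804² + 0.06536² + 0.23529² + 0.03922² + 0.36601² + 0.15033² + 0.02614² + 0.01961² = 0.00961 + 0.00427 + 0.05536 + 0.00154 + 0.13397 + 0.02260 + 0.00068 + 0.00038 = 0.22842.
So 1 − D = 0.77158, i.e. 0.772 to 3 decimal places.

0.772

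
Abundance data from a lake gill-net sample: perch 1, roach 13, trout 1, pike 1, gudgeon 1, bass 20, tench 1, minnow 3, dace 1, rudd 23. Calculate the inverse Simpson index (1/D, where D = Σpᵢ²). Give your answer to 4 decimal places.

Total N = 1+13+1+1+1+20+1+3+1+23 = 65, so the proportions are 0.01538462, 0.2, 0.01538462, 0.01538462, 0.01538462, 0.30769231, 0.01538462, 0.04615385, 0.01538462, 0.35384615 (working shown to 8 dp, full precision carried).
D = 0.01538462² + 0.2² + 0.01538462² + 0.01538462² + 0.01538462² + 0.30769231² + 0.01538462² + 0.04615385² + 0.01538462² + 0.35384615² = 0.00023669 + 0.04000000 + 0.00023669 + 0.00023669 + 0.00023669 + 0.09467456 + 0.00023669 + 0.00213018 + 0.00023669 + 0.12520710 = 0.26343195.
So 1/D = 3.796047, i.e. 3.7960 to 4 decimal places.

3.7960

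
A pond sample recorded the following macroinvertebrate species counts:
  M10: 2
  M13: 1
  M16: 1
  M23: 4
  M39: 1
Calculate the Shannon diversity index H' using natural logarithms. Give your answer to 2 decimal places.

Total N = 2+1+1+4+1 = 9, so the proportions are 0.2222, 0.1111, 0.1111, 0.4444, 0.1111 (working shown to 4 dp, full precision carried).
Each pᵢ ln pᵢ term: 0.2222×(-1.5041)=-0.3342, 0.1111×(-2.1972)=-0.2441, 0.1111×(-2.1972)=-0.2441, 0.4444×(-0.8109)=-0.3604, 0.1111×(-2.1972)=-0.2441.
Sum = -1.4271, so H' = 1.43.

1.43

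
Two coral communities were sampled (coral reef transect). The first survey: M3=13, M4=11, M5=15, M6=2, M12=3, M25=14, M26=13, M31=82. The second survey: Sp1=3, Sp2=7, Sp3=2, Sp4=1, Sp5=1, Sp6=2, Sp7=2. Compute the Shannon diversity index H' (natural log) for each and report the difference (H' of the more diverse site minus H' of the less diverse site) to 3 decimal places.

0.197

The first survey: N=153, proportions 0.08497, 0.0719, 0.09804, 0.01307, 0.01961, 0.0915, 0.08497, 0.53595, giving H' = 1.52282 (working shown to 5 dp, full precision carried).
The second survey: N=18, proportions 0.16667, 0.38889, 0.11111, 0.05556, 0.05556, 0.11111, 0.11111, giving H' = 1.71948.
Difference = |1.52282 − 1.71948| = 0.19666, i.e. 0.197 to 3 decimal places.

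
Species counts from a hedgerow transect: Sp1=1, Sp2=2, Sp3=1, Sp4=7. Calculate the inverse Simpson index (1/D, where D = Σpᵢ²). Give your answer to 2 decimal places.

2.20

Total N = 1+2+1+7 = 11, so the proportions are 0.09091, 0.18182, 0.09091, 0.63636 (working shown to 5 dp, full precision carried).
D = 0.09091² + 0.18182² + 0.09091² + 0.63636² = 0.00826 + 0.03306 + 0.00826 + 0.40496 = 0.45455.
So 1/D = 2.2000, i.e. 2.20 to 2 decimal places.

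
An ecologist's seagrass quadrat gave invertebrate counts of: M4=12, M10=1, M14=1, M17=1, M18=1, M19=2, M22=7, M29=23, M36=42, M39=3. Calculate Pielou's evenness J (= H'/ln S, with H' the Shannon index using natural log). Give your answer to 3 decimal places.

0.674

Total N = 12+1+1+1+1+2+7+23+42+3 = 93, so the proportions are 0.12903, 0.01075, 0.01075, 0.01075, 0.01075, 0.02151, 0.07527, 0.24731, 0.45161, 0.03226 (working shown to 5 dp, full precision carried).
H' = −Σ pᵢ ln pᵢ = −((-0.26422) + (-0.04874) + (-0.04874) + (-0.04874) + (-0.04874) + (-0.08257) + (-0.19470) + (-0.34552) + (-0.35900) + (-0.11077)) = 1.55173.
With S = 10 species, ln S = 2.30259, so J = 1.55173/2.30259 = 0.67391, i.e. 0.674 to 3 decimal places.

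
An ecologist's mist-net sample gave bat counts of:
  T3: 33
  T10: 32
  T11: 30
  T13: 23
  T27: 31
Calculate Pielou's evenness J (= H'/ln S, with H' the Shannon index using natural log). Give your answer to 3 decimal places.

Total N = 33+32+30+23+31 = 149, so the proportions are 0.22148, 0.21477, 0.20134, 0.15436, 0.20805 (working shown to 5 dp, full precision carried).
H' = −Σ pᵢ ln pᵢ = −((-0.33386) + (-0.33035) + (-0.32270) + (-0.28842) + (-0.32664)) = 1.60197.
With S = 5 species, ln S = 1.60944, so J = 1.60197/1.60944 = 0.99536, i.e. 0.995 to 3 decimal places.

0.995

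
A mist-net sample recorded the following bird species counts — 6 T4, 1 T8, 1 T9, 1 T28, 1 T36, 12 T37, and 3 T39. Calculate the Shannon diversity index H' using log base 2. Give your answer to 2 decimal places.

Total N = 6+1+1+1+1+12+3 = 25, so the proportions are 0.24, 0.04, 0.04, 0.04, 0.04, 0.48, 0.12 (working shown to 4 dp, full precision carried).
Each pᵢ log₂ pᵢ term: 0.24×(-2.0589)=-0.4941, 0.04×(-4.6439)=-0.1858, 0.04×(-4.6439)=-0.1858, 0.04×(-4.6439)=-0.1858, 0.04×(-4.6439)=-0.1858, 0.48×(-1.0589)=-0.5083, 0.12×(-3.0589)=-0.3671.
Sum = -2.1125, so H' = 2.11.

2.11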